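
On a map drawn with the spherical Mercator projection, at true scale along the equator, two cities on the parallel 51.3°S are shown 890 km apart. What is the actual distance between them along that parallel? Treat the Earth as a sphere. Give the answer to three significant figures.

556 km

Mercator is conformal, so the point scale is isotropic: h = k = sec φ = 1/cos φ.
Along the parallel at 51.3°, map distances are exaggerated by k = sec 51.3° = 1.599.
True distance = 890 / 1.599 = 890 × cos 51.3° ≈ 556 km.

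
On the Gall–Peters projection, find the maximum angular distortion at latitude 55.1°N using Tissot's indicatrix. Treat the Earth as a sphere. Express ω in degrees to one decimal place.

The Gall–Peters projection is cylindrical equal-area with φ₀ = 45°. Cylindrical equal-area (φ₀ = 45°): h = cos φ / cos 45° along meridians, k = cos 45° / cos φ along parallels; h·k = 1.
At 55.1°: h = 0.8091, k = 1.236; principal scales a = 1.236, b = 0.8091.
sin(ω/2) = (a − b)/(a + b) = 0.4267/2.045 = 0.2087, so ω = 2 arcsin(0.2087) ≈ 24.1°.

24.1°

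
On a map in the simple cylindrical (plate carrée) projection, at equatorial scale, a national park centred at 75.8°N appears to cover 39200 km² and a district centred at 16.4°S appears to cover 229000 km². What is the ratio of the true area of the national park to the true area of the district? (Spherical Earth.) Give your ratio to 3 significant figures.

On the plate carrée, areal scale = h·k = 1 × sec φ, so true area = apparent × cos φ.
True area of national park: 39200 × cos(75.8°) = 39200 × 0.2453 = 9616 km².
True area of district: 229000 × cos(16.4°) = 229000 × 0.9593 = 219700 km².
Ratio = 9616 / 219700 ≈ 0.0438.

0.0438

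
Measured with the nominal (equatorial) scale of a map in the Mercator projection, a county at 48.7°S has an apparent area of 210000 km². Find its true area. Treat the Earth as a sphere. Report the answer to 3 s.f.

91500 km²

For Mercator, h = k = sec φ (a conformal cylindrical projection has a single point scale, 1/cos φ).
Areal scale = k² = sec²φ = 1/cos²(48.7°) = 1/0.6600² = 2.296.
True area = apparent / (areal scale) = 210000 / 2.296 ≈ 91500 km².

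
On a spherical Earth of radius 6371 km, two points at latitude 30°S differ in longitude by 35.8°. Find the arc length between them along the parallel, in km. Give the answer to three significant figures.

3450 km

Arc length along a parallel = R cos φ · Δλ (with Δλ in radians).
= 6371 × cos 30° × (35.8° × π/180) = 6371 × 0.8660 × 0.6248 ≈ 3450 km.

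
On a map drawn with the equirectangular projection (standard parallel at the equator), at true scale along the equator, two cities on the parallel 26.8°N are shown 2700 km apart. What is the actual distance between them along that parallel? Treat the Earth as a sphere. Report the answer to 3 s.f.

For the equirectangular projection with φ₀ = 0 (plate carrée), h = 1 along meridians and k = sec φ along parallels.
Along the parallel at 26.8°, map distances are exaggerated by k = sec 26.8° = 1.120.
True distance = 2700 / 1.120 = 2700 × cos 26.8° ≈ 2410 km.

2410 km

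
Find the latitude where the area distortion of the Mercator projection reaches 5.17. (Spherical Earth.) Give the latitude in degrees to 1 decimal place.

63.9°

Mercator areal scale is sec²φ.
sec²φ = 5.17  ⇒  cos²φ = 0.1934  ⇒  cos φ = 0.4398.
φ = arccos(0.4398) ≈ 63.9°.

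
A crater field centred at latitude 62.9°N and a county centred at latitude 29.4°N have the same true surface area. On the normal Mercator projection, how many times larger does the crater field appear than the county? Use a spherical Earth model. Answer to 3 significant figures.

On Mercator, area is exaggerated by sec²φ = 1/cos²φ.
At 62.9°: sec²(62.9°) = 1/0.4555² = 4.819.
At 29.4°: sec²(29.4°) = 1/0.8712² = 1.317.
Ratio = 4.819/1.317 = cos²(29.4°)/cos²(62.9°) ≈ 3.66.

3.66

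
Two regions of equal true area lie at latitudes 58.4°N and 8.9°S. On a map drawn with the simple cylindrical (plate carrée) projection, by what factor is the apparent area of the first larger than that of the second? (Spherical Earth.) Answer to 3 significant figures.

1.89

For the equirectangular projection with φ₀ = 0 (plate carrée), h = 1 along meridians and k = sec φ along parallels.
Areal scale at 58.4°: h·k = 1.000 × 1.908 = 1.908.
Areal scale at 8.9°: h·k = 1.000 × 1.012 = 1.012.
Ratio = 1.908/1.012 ≈ 1.89.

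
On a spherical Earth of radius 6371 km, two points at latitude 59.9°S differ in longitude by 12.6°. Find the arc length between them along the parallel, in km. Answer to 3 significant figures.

Arc length along a parallel = R cos φ · Δλ (with Δλ in radians).
= 6371 × cos 59.9° × (12.6° × π/180) = 6371 × 0.5015 × 0.2199 ≈ 703 km.

703 km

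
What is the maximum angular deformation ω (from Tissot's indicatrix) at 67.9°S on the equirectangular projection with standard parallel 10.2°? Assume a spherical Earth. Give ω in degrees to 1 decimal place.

53.1°

In the equirectangular projection with standard parallel φ₀ = 10.2° (x = Rλ cos φ₀, y = Rφ), meridians are true-scale (h = 1) and the parallel scale is k = cos φ₀ / cos φ.
At 67.9°: h = 1.000, k = 2.616; principal scales a = 2.616, b = 1.000.
sin(ω/2) = (a − b)/(a + b) = 1.616/3.616 = 0.4469, so ω = 2 arcsin(0.4469) ≈ 53.1°.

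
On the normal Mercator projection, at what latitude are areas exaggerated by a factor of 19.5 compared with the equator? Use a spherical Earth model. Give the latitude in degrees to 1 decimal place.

76.9°

Mercator areal scale is sec²φ.
sec²φ = 19.5  ⇒  cos²φ = 0.05128  ⇒  cos φ = 0.2265.
φ = arccos(0.2265) ≈ 76.9°.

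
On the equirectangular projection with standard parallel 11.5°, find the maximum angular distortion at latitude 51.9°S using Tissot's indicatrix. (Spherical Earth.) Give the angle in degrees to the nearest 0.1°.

26.3°

The equidistant cylindrical projection with φ₀ = 11.5° has h = 1 (meridians true) and k = cos φ₀ / cos φ along parallels.
At 51.9°: h = 1.000, k = 1.588; principal scales a = 1.588, b = 1.000.
sin(ω/2) = (a − b)/(a + b) = 0.5881/2.588 = 0.2272, so ω = 2 arcsin(0.2272) ≈ 26.3°.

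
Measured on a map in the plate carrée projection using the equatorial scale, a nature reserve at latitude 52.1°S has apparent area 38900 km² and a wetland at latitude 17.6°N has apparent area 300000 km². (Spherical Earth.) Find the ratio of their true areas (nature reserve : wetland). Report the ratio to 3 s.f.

On the plate carrée, areal scale = h·k = 1 × sec φ, so true area = apparent × cos φ.
True area of nature reserve: 38900 × cos(52.1°) = 38900 × 0.6143 = 23900 km².
True area of wetland: 300000 × cos(17.6°) = 300000 × 0.9532 = 286000 km².
Ratio = 23900 / 286000 ≈ 0.0836.

0.0836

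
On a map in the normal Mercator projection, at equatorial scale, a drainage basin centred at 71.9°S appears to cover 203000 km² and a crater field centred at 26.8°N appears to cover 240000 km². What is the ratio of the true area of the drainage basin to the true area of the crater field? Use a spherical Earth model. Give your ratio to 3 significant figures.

0.102

Since Mercator area scale is 1/cos²φ, the true area equals the apparent area multiplied by cos²φ.
True area of drainage basin: 203000 × cos²(71.9°) = 203000 × 0.09652 = 19590 km².
True area of crater field: 240000 × cos²(26.8°) = 240000 × 0.7967 = 191200 km².
Ratio = 19590 / 191200 ≈ 0.102.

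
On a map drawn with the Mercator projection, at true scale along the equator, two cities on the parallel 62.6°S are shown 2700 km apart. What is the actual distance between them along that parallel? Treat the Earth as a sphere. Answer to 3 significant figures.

1240 km

The Mercator projection is conformal; its linear scale factor is the same in every direction and equals sec φ = 1/cos φ.
Along the parallel at 62.6°, map distances are exaggerated by k = sec 62.6° = 2.173.
True distance = 2700 / 2.173 = 2700 × cos 62.6° ≈ 1240 km.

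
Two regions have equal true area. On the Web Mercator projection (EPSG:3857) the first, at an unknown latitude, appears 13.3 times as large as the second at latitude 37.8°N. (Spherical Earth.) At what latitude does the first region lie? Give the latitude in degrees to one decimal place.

On Mercator, (apparent₁)/(apparent₂) = sec²φ₁ / sec²φ₂ when true areas are equal.
cos²φ₂ / cos²φ₁ = 13.3  ⇒  cos φ₁ = cos 37.8° / √13.3 = 0.7902/3.647 = 0.2167.
φ₁ = arccos(0.2167) ≈ 77.5°.

77.5°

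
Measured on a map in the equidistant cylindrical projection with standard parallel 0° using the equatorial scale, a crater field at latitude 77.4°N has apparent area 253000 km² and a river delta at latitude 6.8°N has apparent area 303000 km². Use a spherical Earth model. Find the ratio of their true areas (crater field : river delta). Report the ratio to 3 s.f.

0.183

Plate carrée has h = 1 and k = sec φ, giving areal scale sec φ; true area = (apparent area) · cos φ.
True area of crater field: 253000 × cos(77.4°) = 253000 × 0.2181 = 55190 km².
True area of river delta: 303000 × cos(6.8°) = 303000 × 0.9930 = 300900 km².
Ratio = 55190 / 300900 ≈ 0.183.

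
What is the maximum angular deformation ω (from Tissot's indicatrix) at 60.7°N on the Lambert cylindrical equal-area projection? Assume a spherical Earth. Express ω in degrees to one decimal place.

The Lambert cylindrical equal-area projection is the cylindrical equal-area projection with its standard parallel at the equator (φ₀ = 0). For cylindrical equal-area with standard parallel φ₀, h = cos φ / cos φ₀ and k = cos φ₀ / cos φ, so h·k = 1.
At 60.7°: h = 0.4894, k = 2.043; principal scales a = 2.043, b = 0.4894.
sin(ω/2) = (a − b)/(a + b) = 1.554/2.533 = 0.6136, so ω = 2 arcsin(0.6136) ≈ 75.7°.

75.7°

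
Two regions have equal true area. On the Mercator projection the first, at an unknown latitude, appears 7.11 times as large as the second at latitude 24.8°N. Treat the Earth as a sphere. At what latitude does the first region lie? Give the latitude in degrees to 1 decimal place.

70.1°

Mercator areal scale is sec²φ, so apparent-area ratio = sec²φ₁ / sec²φ₂ = cos²φ₂ / cos²φ₁.
cos²φ₂ / cos²φ₁ = 7.11  ⇒  cos φ₁ = cos 24.8° / √7.11 = 0.9078/2.666 = 0.3404.
φ₁ = arccos(0.3404) ≈ 70.1°.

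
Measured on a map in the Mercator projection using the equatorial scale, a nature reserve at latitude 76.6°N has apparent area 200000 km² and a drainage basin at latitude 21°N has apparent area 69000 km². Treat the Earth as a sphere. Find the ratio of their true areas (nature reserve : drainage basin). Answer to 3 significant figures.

On Mercator the areal scale is sec²φ, so true area = apparent × cos²φ.
True area of nature reserve: 200000 × cos²(76.6°) = 200000 × 0.05371 = 10740 km².
True area of drainage basin: 69000 × cos²(21°) = 69000 × 0.8716 = 60140 km².
Ratio = 10740 / 60140 ≈ 0.179.

0.179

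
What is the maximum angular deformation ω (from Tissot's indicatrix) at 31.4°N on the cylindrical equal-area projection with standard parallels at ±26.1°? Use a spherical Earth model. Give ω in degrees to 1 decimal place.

For cylindrical equal-area with standard parallel φ₀, h = cos φ / cos φ₀ and k = cos φ₀ / cos φ, so h·k = 1.
At 31.4°: h = 0.9505, k = 1.052; principal scales a = 1.052, b = 0.9505.
sin(ω/2) = (a − b)/(a + b) = 0.1016/2.003 = 0.05075, so ω = 2 arcsin(0.05075) ≈ 5.8°.

5.8°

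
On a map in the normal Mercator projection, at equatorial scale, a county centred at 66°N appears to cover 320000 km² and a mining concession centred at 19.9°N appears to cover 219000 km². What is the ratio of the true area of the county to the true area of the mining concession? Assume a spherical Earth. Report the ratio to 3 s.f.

0.273

Since Mercator area scale is 1/cos²φ, the true area equals the apparent area multiplied by cos²φ.
True area of county: 320000 × cos²(66°) = 320000 × 0.1654 = 52940 km².
True area of mining concession: 219000 × cos²(19.9°) = 219000 × 0.8841 = 193600 km².
Ratio = 52940 / 193600 ≈ 0.273.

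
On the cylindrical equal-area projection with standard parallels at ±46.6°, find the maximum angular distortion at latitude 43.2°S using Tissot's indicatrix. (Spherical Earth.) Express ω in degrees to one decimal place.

Cylindrical equal-area (φ₀ = 46.6°): h = cos φ / cos 46.6° along meridians, k = cos 46.6° / cos φ along parallels; h·k = 1.
At 43.2°: h = 1.061, k = 0.9425; principal scales a = 1.061, b = 0.9425.
sin(ω/2) = (a − b)/(a + b) = 0.1184/2.004 = 0.05910, so ω = 2 arcsin(0.05910) ≈ 6.8°.

6.8°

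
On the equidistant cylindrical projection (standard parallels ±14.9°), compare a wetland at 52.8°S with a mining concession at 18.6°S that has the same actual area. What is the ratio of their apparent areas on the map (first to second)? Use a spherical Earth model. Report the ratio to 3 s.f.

In the equirectangular projection with standard parallel φ₀ = 14.9° (x = Rλ cos φ₀, y = Rφ), meridians are true-scale (h = 1) and the parallel scale is k = cos φ₀ / cos φ.
Areal scale at 52.8°: h·k = 1.000 × 1.598 = 1.598.
Areal scale at 18.6°: h·k = 1.000 × 1.020 = 1.020.
Ratio = 1.598/1.020 ≈ 1.57.

1.57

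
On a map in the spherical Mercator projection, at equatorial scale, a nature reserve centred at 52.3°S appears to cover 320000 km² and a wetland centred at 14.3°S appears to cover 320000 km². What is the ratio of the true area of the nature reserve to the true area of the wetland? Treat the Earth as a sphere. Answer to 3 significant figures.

0.398

Mercator's areal exaggeration is sec²φ; hence true area = (apparent area) · cos²φ.
True area of nature reserve: 320000 × cos²(52.3°) = 320000 × 0.3740 = 119700 km².
True area of wetland: 320000 × cos²(14.3°) = 320000 × 0.9390 = 300500 km².
Ratio = 119700 / 300500 ≈ 0.398.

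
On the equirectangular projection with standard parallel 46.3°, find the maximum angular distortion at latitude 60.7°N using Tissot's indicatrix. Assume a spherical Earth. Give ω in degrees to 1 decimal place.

19.7°

With standard parallel φ₀ = 46.3°, the equirectangular projection gives x = Rλ cos φ₀, y = Rφ, so h = 1 and k = cos 46.3° / cos φ.
At 60.7°: h = 1.000, k = 1.412; principal scales a = 1.412, b = 1.000.
sin(ω/2) = (a − b)/(a + b) = 0.4117/2.412 = 0.1707, so ω = 2 arcsin(0.1707) ≈ 19.7°.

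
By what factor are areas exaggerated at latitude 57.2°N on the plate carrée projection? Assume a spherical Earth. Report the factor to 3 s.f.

In the plate carrée (x = Rλ, y = Rφ), meridians are true-scale (h = 1) and parallels are stretched by k = sec φ.
Areal scale = h·k = 1 × sec φ; at 57.2°, h = 1.000, k = 1.846, so h·k = 1.846.

1.85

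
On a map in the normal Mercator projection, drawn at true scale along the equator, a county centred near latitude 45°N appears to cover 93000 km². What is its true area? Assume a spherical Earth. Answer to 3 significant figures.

46500 km²

The Mercator projection is conformal; its linear scale factor is the same in every direction and equals sec φ = 1/cos φ.
Areal scale = k² = sec²φ = 1/cos²(45°) = 1/0.7071² = 2.000.
True area = apparent / (areal scale) = 93000 / 2.000 ≈ 46500 km².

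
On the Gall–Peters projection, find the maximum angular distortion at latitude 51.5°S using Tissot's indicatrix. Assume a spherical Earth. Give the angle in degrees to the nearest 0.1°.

14.6°

Gall–Peters is a cylindrical equal-area projection with standard parallels at ±45°. A cylindrical equal-area projection with standard parallel φ₀ has meridian scale h = cos φ / cos φ₀ and parallel scale k = cos φ₀ / cos φ (so areas are preserved, h·k = 1).
At 51.5°: h = 0.8804, k = 1.136; principal scales a = 1.136, b = 0.8804.
sin(ω/2) = (a − b)/(a + b) = 0.2555/2.016 = 0.1267, so ω = 2 arcsin(0.1267) ≈ 14.6°.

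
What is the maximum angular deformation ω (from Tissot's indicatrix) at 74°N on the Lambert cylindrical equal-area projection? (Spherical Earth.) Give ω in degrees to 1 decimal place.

118.4°

The Lambert cylindrical equal-area projection is the cylindrical equal-area projection with its standard parallel at the equator (φ₀ = 0). Cylindrical equal-area (φ₀ = 0°): h = cos φ / cos 0° along meridians, k = cos 0° / cos φ along parallels; h·k = 1.
At 74°: h = 0.2756, k = 3.628; principal scales a = 3.628, b = 0.2756.
sin(ω/2) = (a − b)/(a + b) = 3.352/3.904 = 0.8588, so ω = 2 arcsin(0.8588) ≈ 118.4°.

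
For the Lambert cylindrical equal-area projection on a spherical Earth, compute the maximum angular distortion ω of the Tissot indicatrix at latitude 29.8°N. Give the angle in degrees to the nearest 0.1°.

16.2°

The Lambert cylindrical equal-area projection is the cylindrical equal-area projection with its standard parallel at the equator (φ₀ = 0). For cylindrical equal-area with standard parallel φ₀, h = cos φ / cos φ₀ and k = cos φ₀ / cos φ, so h·k = 1.
At 29.8°: h = 0.8678, k = 1.152; principal scales a = 1.152, b = 0.8678.
sin(ω/2) = (a − b)/(a + b) = 0.2846/2.020 = 0.1409, so ω = 2 arcsin(0.1409) ≈ 16.2°.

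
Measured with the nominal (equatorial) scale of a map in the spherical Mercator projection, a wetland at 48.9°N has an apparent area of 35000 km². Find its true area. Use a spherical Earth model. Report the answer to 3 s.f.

Mercator is conformal, so the point scale is isotropic: h = k = sec φ = 1/cos φ.
Areal scale = k² = sec²φ = 1/cos²(48.9°) = 1/0.6574² = 2.314.
True area = apparent / (areal scale) = 35000 / 2.314 ≈ 15100 km².

15100 km²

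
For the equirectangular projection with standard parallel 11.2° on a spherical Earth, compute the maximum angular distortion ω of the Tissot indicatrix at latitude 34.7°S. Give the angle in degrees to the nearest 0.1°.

With standard parallel φ₀ = 11.2°, the equirectangular projection gives x = Rλ cos φ₀, y = Rφ, so h = 1 and k = cos 11.2° / cos φ.
At 34.7°: h = 1.000, k = 1.193; principal scales a = 1.193, b = 1.000.
sin(ω/2) = (a − b)/(a + b) = 0.1932/2.193 = 0.08808, so ω = 2 arcsin(0.08808) ≈ 10.1°.

10.1°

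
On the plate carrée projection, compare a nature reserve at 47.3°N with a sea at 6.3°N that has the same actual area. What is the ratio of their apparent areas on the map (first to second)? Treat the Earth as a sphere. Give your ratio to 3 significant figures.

For the equirectangular projection with φ₀ = 0 (plate carrée), h = 1 along meridians and k = sec φ along parallels.
Areal scale at 47.3°: h·k = 1.000 × 1.475 = 1.475.
Areal scale at 6.3°: h·k = 1.000 × 1.006 = 1.006.
Ratio = 1.475/1.006 ≈ 1.47.

1.47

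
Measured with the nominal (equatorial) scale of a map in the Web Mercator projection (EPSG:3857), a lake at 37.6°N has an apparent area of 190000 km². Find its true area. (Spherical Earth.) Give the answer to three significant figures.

119000 km²

The Mercator projection is conformal; its linear scale factor is the same in every direction and equals sec φ = 1/cos φ.
Areal scale = k² = sec²φ = 1/cos²(37.6°) = 1/0.7923² = 1.593.
True area = apparent / (areal scale) = 190000 / 1.593 ≈ 119000 km².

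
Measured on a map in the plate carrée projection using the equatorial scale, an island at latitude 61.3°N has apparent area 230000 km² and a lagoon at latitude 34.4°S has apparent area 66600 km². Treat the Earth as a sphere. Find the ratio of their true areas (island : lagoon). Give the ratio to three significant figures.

On the plate carrée, areal scale = h·k = 1 × sec φ, so true area = apparent × cos φ.
True area of island: 230000 × cos(61.3°) = 230000 × 0.4802 = 110500 km².
True area of lagoon: 66600 × cos(34.4°) = 66600 × 0.8251 = 54950 km².
Ratio = 110500 / 54950 ≈ 2.01.

2.01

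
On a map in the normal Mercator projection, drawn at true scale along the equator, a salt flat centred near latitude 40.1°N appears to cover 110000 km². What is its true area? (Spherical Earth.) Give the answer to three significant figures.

64400 km²

Mercator is conformal, so the point scale is isotropic: h = k = sec φ = 1/cos φ.
Areal scale = k² = sec²φ = 1/cos²(40.1°) = 1/0.7649² = 1.709.
True area = apparent / (areal scale) = 110000 / 1.709 ≈ 64400 km².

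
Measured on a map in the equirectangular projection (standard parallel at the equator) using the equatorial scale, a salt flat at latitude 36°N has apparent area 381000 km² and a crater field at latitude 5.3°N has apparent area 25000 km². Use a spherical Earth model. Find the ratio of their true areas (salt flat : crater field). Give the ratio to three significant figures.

12.4

On the plate carrée, areal scale = h·k = 1 × sec φ, so true area = apparent × cos φ.
True area of salt flat: 381000 × cos(36°) = 381000 × 0.8090 = 308200 km².
True area of crater field: 25000 × cos(5.3°) = 25000 × 0.9957 = 24890 km².
Ratio = 308200 / 24890 ≈ 12.4.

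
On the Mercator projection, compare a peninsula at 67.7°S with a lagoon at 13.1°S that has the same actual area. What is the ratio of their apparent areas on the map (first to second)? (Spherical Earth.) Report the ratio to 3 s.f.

6.59

Mercator areal scale is sec²φ.
At 67.7°: sec²(67.7°) = 1/0.3795² = 6.945.
At 13.1°: sec²(13.1°) = 1/0.9740² = 1.054.
Ratio = 6.945/1.054 = cos²(13.1°)/cos²(67.7°) ≈ 6.59.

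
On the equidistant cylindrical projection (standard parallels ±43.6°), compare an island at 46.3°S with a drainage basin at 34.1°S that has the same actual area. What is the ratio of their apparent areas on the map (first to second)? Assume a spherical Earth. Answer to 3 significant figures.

1.20

In the equirectangular projection with standard parallel φ₀ = 43.6° (x = Rλ cos φ₀, y = Rφ), meridians are true-scale (h = 1) and the parallel scale is k = cos φ₀ / cos φ.
Areal scale at 46.3°: h·k = 1.000 × 1.048 = 1.048.
Areal scale at 34.1°: h·k = 1.000 × 0.8745 = 0.8745.
Ratio = 1.048/0.8745 ≈ 1.20.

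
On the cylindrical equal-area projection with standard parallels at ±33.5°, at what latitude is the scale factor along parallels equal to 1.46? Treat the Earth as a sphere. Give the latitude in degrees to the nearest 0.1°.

55.2°

For cylindrical equal-area with standard parallel φ₀, h = cos φ / cos φ₀ and k = cos φ₀ / cos φ, so h·k = 1.
k = cos φ₀ / cos φ = 1.46  ⇒  cos φ = cos 33.5° / 1.46 = 0.5712.
φ = arccos(0.5712) ≈ 55.2°.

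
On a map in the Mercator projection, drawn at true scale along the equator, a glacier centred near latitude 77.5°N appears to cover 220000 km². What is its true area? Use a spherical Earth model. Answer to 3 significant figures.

10300 km²

The Mercator projection is conformal; its linear scale factor is the same in every direction and equals sec φ = 1/cos φ.
Areal scale = k² = sec²φ = 1/cos²(77.5°) = 1/0.2164² = 21.35.
True area = apparent / (areal scale) = 220000 / 21.35 ≈ 10300 km².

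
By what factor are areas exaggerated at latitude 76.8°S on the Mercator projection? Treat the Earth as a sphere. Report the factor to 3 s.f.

Mercator is conformal, so the point scale is isotropic: h = k = sec φ = 1/cos φ.
Areal scale = k² = sec²φ = 1/cos²(76.8°) = 1/0.2284² = 19.18.

19.2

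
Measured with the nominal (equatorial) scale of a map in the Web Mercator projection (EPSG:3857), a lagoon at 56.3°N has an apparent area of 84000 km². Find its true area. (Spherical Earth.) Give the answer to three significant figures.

25900 km²

Mercator is conformal, so the point scale is isotropic: h = k = sec φ = 1/cos φ.
Areal scale = k² = sec²φ = 1/cos²(56.3°) = 1/0.5548² = 3.248.
True area = apparent / (areal scale) = 84000 / 3.248 ≈ 25900 km².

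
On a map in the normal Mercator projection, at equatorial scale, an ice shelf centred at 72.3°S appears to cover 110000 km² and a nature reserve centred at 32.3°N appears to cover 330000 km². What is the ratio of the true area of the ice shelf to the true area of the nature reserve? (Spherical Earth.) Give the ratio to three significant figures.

On Mercator the areal scale is sec²φ, so true area = apparent × cos²φ.
True area of ice shelf: 110000 × cos²(72.3°) = 110000 × 0.09244 = 10170 km².
True area of nature reserve: 330000 × cos²(32.3°) = 330000 × 0.7145 = 235800 km².
Ratio = 10170 / 235800 ≈ 0.0431.

0.0431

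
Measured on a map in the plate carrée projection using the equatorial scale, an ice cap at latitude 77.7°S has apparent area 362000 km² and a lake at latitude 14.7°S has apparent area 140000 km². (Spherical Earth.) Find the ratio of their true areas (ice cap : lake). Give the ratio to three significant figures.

0.569

Plate carrée has h = 1 and k = sec φ, giving areal scale sec φ; true area = (apparent area) · cos φ.
True area of ice cap: 362000 × cos(77.7°) = 362000 × 0.2130 = 77120 km².
True area of lake: 140000 × cos(14.7°) = 140000 × 0.9673 = 135400 km².
Ratio = 77120 / 135400 ≈ 0.569.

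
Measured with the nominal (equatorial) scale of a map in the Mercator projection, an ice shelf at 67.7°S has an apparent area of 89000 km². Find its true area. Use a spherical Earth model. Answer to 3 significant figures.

12800 km²

For Mercator, h = k = sec φ (a conformal cylindrical projection has a single point scale, 1/cos φ).
Areal scale = k² = sec²φ = 1/cos²(67.7°) = 1/0.3795² = 6.945.
True area = apparent / (areal scale) = 89000 / 6.945 ≈ 12800 km².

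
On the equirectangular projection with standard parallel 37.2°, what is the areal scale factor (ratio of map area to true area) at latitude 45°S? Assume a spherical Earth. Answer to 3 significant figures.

The equidistant cylindrical projection with φ₀ = 37.2° has h = 1 (meridians true) and k = cos φ₀ / cos φ along parallels.
Areal scale = h·k = 1 × cos φ₀ / cos φ; at 45°, h = 1.000, k = 1.126, so h·k = 1.126.

1.13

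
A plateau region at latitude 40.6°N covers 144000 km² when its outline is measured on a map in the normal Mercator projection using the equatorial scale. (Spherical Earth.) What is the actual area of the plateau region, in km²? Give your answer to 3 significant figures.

83000 km²

Mercator is conformal, so the point scale is isotropic: h = k = sec φ = 1/cos φ.
Areal scale = k² = sec²φ = 1/cos²(40.6°) = 1/0.7593² = 1.735.
True area = apparent / (areal scale) = 144000 / 1.735 ≈ 83000 km².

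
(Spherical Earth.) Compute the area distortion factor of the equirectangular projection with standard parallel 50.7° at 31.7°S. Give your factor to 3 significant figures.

0.744

In the equirectangular projection with standard parallel φ₀ = 50.7° (x = Rλ cos φ₀, y = Rφ), meridians are true-scale (h = 1) and the parallel scale is k = cos φ₀ / cos φ.
Areal scale = h·k = 1 × cos φ₀ / cos φ; at 31.7°, h = 1.000, k = 0.7444, so h·k = 0.7444.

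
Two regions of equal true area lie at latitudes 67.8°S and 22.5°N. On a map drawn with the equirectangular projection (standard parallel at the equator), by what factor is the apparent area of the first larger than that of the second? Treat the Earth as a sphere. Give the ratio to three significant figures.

2.45

For the equirectangular projection with φ₀ = 0 (plate carrée), h = 1 along meridians and k = sec φ along parallels.
Areal scale at 67.8°: h·k = 1.000 × 2.647 = 2.647.
Areal scale at 22.5°: h·k = 1.000 × 1.082 = 1.082.
Ratio = 2.647/1.082 ≈ 2.45.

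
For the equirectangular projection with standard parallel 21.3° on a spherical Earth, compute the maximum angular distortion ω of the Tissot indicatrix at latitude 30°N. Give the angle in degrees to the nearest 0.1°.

4.2°

The equidistant cylindrical projection with φ₀ = 21.3° has h = 1 (meridians true) and k = cos φ₀ / cos φ along parallels.
At 30°: h = 1.000, k = 1.076; principal scales a = 1.076, b = 1.000.
sin(ω/2) = (a − b)/(a + b) = 0.07582/2.076 = 0.03653, so ω = 2 arcsin(0.03653) ≈ 4.2°.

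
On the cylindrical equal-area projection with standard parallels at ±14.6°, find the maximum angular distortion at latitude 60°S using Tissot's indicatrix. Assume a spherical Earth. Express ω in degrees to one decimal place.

70.7°

Cylindrical equal-area (φ₀ = 14.6°): h = cos φ / cos 14.6° along meridians, k = cos 14.6° / cos φ along parallels; h·k = 1.
At 60°: h = 0.5167, k = 1.935; principal scales a = 1.935, b = 0.5167.
sin(ω/2) = (a − b)/(a + b) = 1.419/2.452 = 0.5786, so ω = 2 arcsin(0.5786) ≈ 70.7°.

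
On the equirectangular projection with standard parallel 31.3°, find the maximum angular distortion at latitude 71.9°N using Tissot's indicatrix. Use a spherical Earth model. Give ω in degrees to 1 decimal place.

55.6°

With standard parallel φ₀ = 31.3°, the equirectangular projection gives x = Rλ cos φ₀, y = Rφ, so h = 1 and k = cos 31.3° / cos φ.
At 71.9°: h = 1.000, k = 2.750; principal scales a = 2.750, b = 1.000.
sin(ω/2) = (a − b)/(a + b) = 1.750/3.750 = 0.4667, so ω = 2 arcsin(0.4667) ≈ 55.6°.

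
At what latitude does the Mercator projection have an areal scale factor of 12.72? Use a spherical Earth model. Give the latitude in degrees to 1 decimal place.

Mercator areal scale is sec²φ.
sec²φ = 12.72  ⇒  cos²φ = 0.07862  ⇒  cos φ = 0.2804.
φ = arccos(0.2804) ≈ 73.7°.

73.7°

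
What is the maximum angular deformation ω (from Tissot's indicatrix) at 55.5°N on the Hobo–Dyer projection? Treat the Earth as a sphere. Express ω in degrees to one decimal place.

37.9°

The Hobo–Dyer projection is cylindrical equal-area with φ₀ = 37.5°. A cylindrical equal-area projection with standard parallel φ₀ has meridian scale h = cos φ / cos φ₀ and parallel scale k = cos φ₀ / cos φ (so areas are preserved, h·k = 1).
At 55.5°: h = 0.7139, k = 1.401; principal scales a = 1.401, b = 0.7139.
sin(ω/2) = (a − b)/(a + b) = 0.6867/2.115 = 0.3248, so ω = 2 arcsin(0.3248) ≈ 37.9°.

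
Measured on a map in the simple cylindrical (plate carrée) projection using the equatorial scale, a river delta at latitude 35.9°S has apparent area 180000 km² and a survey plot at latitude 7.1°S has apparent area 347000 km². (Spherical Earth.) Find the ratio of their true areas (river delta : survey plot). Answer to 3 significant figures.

Plate carrée has h = 1 and k = sec φ, giving areal scale sec φ; true area = (apparent area) · cos φ.
True area of river delta: 180000 × cos(35.9°) = 180000 × 0.8100 = 145800 km².
True area of survey plot: 347000 × cos(7.1°) = 347000 × 0.9923 = 344300 km².
Ratio = 145800 / 344300 ≈ 0.423.

0.423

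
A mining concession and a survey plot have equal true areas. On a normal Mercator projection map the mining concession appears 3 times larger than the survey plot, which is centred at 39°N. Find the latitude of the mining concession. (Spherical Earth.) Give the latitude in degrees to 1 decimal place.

63.3°

For equal true areas on Mercator, apparent areas scale as sec²φ, so the ratio is cos²φ₂ / cos²φ₁.
cos²φ₂ / cos²φ₁ = 3  ⇒  cos φ₁ = cos 39° / √3 = 0.7771/1.732 = 0.4487.
φ₁ = arccos(0.4487) ≈ 63.3°.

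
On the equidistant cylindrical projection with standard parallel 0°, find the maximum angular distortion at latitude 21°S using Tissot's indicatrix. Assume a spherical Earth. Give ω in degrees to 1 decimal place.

In the plate carrée (x = Rλ, y = Rφ), meridians are true-scale (h = 1) and parallels are stretched by k = sec φ.
At 21°: h = 1.000, k = 1.071; principal scales a = 1.071, b = 1.000.
sin(ω/2) = (a − b)/(a + b) = 0.07114/2.071 = 0.03435, so ω = 2 arcsin(0.03435) ≈ 3.9°.

3.9°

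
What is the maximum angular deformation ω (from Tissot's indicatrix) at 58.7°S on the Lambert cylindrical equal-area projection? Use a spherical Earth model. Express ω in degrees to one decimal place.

The Lambert cylindrical equal-area projection is the cylindrical equal-area projection with its standard parallel at the equator (φ₀ = 0). For cylindrical equal-area with standard parallel φ₀, h = cos φ / cos φ₀ and k = cos φ₀ / cos φ, so h·k = 1.
At 58.7°: h = 0.5195, k = 1.925; principal scales a = 1.925, b = 0.5195.
sin(ω/2) = (a − b)/(a + b) = 1.405/2.444 = 0.5749, so ω = 2 arcsin(0.5749) ≈ 70.2°.

70.2°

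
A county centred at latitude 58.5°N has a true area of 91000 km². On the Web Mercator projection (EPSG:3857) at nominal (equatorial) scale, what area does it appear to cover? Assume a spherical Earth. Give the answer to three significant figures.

333000 km²

The Mercator projection is conformal; its linear scale factor is the same in every direction and equals sec φ = 1/cos φ.
Areal scale = k² = sec²φ = 1/cos²(58.5°) = 1/0.5225² = 3.663.
Apparent area = 91000 × 3.663 ≈ 333000 km².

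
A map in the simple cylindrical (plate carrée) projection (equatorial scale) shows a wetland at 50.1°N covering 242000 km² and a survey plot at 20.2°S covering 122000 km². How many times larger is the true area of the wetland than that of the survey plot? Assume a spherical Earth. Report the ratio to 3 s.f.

1.36

On the plate carrée, areal scale = h·k = 1 × sec φ, so true area = apparent × cos φ.
True area of wetland: 242000 × cos(50.1°) = 242000 × 0.6414 = 155200 km².
True area of survey plot: 122000 × cos(20.2°) = 122000 × 0.9385 = 114500 km².
Ratio = 155200 / 114500 ≈ 1.36.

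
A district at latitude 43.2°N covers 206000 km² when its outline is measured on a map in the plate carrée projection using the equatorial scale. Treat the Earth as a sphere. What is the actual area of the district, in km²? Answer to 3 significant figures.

In the plate carrée (x = Rλ, y = Rφ), meridians are true-scale (h = 1) and parallels are stretched by k = sec φ.
Areal scale = h·k = 1 × sec φ; at 43.2°, h = 1.000, k = 1.372, so h·k = 1.372.
True area = apparent / (areal scale) = 206000 / 1.372 ≈ 150000 km².

150000 km²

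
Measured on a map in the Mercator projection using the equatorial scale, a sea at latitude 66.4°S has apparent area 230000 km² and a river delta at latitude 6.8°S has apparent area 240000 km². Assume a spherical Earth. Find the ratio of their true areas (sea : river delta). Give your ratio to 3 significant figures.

Since Mercator area scale is 1/cos²φ, the true area equals the apparent area multiplied by cos²φ.
True area of sea: 230000 × cos²(66.4°) = 230000 × 0.1603 = 36860 km².
True area of river delta: 240000 × cos²(6.8°) = 240000 × 0.9860 = 236600 km².
Ratio = 36860 / 236600 ≈ 0.156.

0.156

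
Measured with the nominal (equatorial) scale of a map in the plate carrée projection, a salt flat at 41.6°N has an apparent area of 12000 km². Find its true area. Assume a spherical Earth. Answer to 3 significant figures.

8970 km²

In the plate carrée (x = Rλ, y = Rφ), meridians are true-scale (h = 1) and parallels are stretched by k = sec φ.
Areal scale = h·k = 1 × sec φ; at 41.6°, h = 1.000, k = 1.337, so h·k = 1.337.
True area = apparent / (areal scale) = 12000 / 1.337 ≈ 8970 km².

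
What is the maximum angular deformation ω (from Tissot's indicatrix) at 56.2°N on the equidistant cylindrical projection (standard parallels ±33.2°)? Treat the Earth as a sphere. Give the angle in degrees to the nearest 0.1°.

With standard parallel φ₀ = 33.2°, the equirectangular projection gives x = Rλ cos φ₀, y = Rφ, so h = 1 and k = cos 33.2° / cos φ.
At 56.2°: h = 1.000, k = 1.504; principal scales a = 1.504, b = 1.000.
sin(ω/2) = (a − b)/(a + b) = 0.5042/2.504 = 0.2013, so ω = 2 arcsin(0.2013) ≈ 23.2°.

23.2°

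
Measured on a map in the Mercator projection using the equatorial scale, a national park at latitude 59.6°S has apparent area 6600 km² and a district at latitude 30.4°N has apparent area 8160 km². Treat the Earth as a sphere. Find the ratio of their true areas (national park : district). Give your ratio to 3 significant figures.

On Mercator the areal scale is sec²φ, so true area = apparent × cos²φ.
True area of national park: 6600 × cos²(59.6°) = 6600 × 0.2561 = 1690 km².
True area of district: 8160 × cos²(30.4°) = 8160 × 0.7439 = 6070 km².
Ratio = 1690 / 6070 ≈ 0.278.

0.278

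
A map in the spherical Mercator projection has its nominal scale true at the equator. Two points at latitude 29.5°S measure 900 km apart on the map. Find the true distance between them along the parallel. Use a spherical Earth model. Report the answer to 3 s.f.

783 km

For Mercator, h = k = sec φ (a conformal cylindrical projection has a single point scale, 1/cos φ).
Along the parallel at 29.5°, map distances are exaggerated by k = sec 29.5° = 1.149.
True distance = 900 / 1.149 = 900 × cos 29.5° ≈ 783 km.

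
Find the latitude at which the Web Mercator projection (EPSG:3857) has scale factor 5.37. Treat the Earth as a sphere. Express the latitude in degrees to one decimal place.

79.3°

Mercator scale is k = sec φ = 1/cos φ.
1/cos φ = 5.37  ⇒  cos φ = 0.1862  ⇒  φ = arccos(0.1862) ≈ 79.3°.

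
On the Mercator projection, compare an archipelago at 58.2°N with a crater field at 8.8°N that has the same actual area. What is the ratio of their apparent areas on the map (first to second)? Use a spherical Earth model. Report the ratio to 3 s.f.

Mercator areal scale is sec²φ.
At 58.2°: sec²(58.2°) = 1/0.5270² = 3.601.
At 8.8°: sec²(8.8°) = 1/0.9882² = 1.024.
Ratio = 3.601/1.024 = cos²(8.8°)/cos²(58.2°) ≈ 3.52.

3.52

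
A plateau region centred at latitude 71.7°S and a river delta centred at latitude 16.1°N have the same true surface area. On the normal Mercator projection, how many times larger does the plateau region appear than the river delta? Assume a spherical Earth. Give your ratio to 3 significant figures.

9.36

Mercator areal scale is sec²φ.
At 71.7°: sec²(71.7°) = 1/0.3140² = 10.14.
At 16.1°: sec²(16.1°) = 1/0.9608² = 1.083.
Ratio = 10.14/1.083 = cos²(16.1°)/cos²(71.7°) ≈ 9.36.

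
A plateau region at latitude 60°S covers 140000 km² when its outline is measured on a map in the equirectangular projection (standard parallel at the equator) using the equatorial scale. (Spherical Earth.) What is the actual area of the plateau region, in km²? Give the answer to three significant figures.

For the equirectangular projection with φ₀ = 0 (plate carrée), h = 1 along meridians and k = sec φ along parallels.
Areal scale = h·k = 1 × sec φ; at 60°, h = 1.000, k = 2.000, so h·k = 2.000.
True area = apparent / (areal scale) = 140000 / 2.000 ≈ 70000 km².

70000 km²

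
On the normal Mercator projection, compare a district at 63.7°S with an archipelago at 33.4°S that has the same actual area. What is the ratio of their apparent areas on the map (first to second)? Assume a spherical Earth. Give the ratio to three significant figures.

Mercator is conformal with k = sec φ, so areal scale = k² = sec²φ.
At 63.7°: sec²(63.7°) = 1/0.4431² = 5.094.
At 33.4°: sec²(33.4°) = 1/0.8348² = 1.435.
Ratio = 5.094/1.435 = cos²(33.4°)/cos²(63.7°) ≈ 3.55.

3.55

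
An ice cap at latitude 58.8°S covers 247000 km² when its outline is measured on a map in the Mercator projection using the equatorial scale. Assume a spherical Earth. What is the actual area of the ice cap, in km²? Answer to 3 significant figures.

66300 km²

For Mercator, h = k = sec φ (a conformal cylindrical projection has a single point scale, 1/cos φ).
Areal scale = k² = sec²φ = 1/cos²(58.8°) = 1/0.5180² = 3.726.
True area = apparent / (areal scale) = 247000 / 3.726 ≈ 66300 km².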